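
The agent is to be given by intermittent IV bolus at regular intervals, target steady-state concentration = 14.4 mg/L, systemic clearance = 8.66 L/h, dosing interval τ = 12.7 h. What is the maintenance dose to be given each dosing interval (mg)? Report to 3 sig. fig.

At steady state, Dose/τ = Css × CL.
Dose = Css × CL × τ = 14.4 × 8.660 × 12.7 = 1584 mg

1580 mg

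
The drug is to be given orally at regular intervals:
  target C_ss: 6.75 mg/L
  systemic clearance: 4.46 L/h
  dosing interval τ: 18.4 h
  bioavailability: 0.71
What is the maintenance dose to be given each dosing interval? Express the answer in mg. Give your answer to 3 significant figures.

At steady state, F × (Dose/τ) = Css × CL.
Dose = Css × CL × τ / F = 6.75 × 4.460 × 18.4 / 0.71 = 780.2 mg

780 mg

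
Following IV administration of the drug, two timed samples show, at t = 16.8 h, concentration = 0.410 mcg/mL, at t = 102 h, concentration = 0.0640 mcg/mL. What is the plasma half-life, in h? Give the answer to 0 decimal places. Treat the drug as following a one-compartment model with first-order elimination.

32 h

k = ln(C₁/C₂) / (t₂ − t₁) = ln(0.410/0.0640) / (102 − 16.8)
  = 1.857 / 85.20 = 0.02180 h⁻¹
t½ = ln2 / k = 0.693147 / 0.02180 = 31.80 h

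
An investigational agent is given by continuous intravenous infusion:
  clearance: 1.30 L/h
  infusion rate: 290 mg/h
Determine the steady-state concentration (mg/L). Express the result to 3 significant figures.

At steady state Css = R₀ / CL = 290 / 1.300 = 223.1 mg/L

223 mg/L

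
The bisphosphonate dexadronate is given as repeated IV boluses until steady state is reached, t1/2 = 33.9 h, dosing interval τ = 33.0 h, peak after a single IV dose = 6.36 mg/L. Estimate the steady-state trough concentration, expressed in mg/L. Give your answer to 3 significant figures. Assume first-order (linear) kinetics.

6.60 mg/L

k = ln2 / t½ = 0.693147 / 33.9 = 0.02045 h⁻¹
e^(−kτ) = e^(−0.02045 × 33.0) = 0.5092
Accumulation ratio R = 1 / (1 − e^(−kτ)) = 1 / (1 − 0.5092) = 2.037
Steady-state trough = C₀ × R × e^(−kτ) = 6.36 × 2.037 × 0.5092 = 6.597 mg/L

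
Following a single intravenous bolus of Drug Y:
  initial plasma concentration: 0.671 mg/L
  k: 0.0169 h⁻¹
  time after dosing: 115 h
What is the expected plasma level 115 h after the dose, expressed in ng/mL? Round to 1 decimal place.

96.1 ng/mL

C = C₀ · e^(−k·t) = 0.6710 × e^(−0.01690 × 115)
  = 0.6710 × 0.1432 = 0.09609 mg/L
Convert: 0.09609 mg/L × 1000 = 96.09 ng/mL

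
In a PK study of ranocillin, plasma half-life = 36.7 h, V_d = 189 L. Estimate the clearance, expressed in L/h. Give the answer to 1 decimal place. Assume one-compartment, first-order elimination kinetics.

k = ln2 / t½ = 0.693147 / 36.7 = 0.01889 h⁻¹
CL = k × Vd = 0.01889 × 189 = 3.570 L/h

3.6 L/h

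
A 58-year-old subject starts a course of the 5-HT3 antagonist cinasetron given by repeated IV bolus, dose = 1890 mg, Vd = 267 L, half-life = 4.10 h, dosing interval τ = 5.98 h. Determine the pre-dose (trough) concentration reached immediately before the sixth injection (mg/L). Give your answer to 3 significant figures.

4.02 mg/L

C₀ per dose = Dose / Vd = 1890 / 267 = 7.079 mg/L
k = ln2 / t½ = 0.693147 / 4.10 = 0.1691 h⁻¹
Fraction remaining after one interval: r = e^(−kτ) = e^(−0.1691 × 5.98) = 0.3638
Before dose 6, 5 doses have been given (aged 1τ, 2τ, 3τ, 4τ, 5τ).
C_trough = C₀ × (r + r² + … + r^5) = C₀ × r(1−r^5)/(1−r)
        = 7.079 × 0.3638 × (1 − 0.006373) / (1 − 0.3638) = 4.022 mg/L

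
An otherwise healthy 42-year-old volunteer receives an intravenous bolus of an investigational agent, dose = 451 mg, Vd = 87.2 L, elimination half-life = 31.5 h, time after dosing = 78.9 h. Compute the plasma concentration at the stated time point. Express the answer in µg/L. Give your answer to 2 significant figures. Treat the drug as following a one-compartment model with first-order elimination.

C₀ = Dose / Vd = 451.0 / 87.2 = 5.172 mg/L
k = ln2 / t½ = 0.693147 / 31.5 = 0.02200 h⁻¹
C = C₀ · e^(−k·t) = 5.172 × e^(−0.02200 × 78.9)
  = 5.172 × 0.1763 = 0.9118 mg/L
Convert: 0.9118 mg/L × 1000 = 911.8 µg/L

910 µg/L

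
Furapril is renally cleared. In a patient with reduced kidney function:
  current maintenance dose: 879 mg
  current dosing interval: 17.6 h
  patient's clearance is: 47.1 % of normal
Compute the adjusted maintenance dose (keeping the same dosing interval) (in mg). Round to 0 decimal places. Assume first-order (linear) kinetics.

414 mg

To keep the same average steady-state level, dosing rate must scale with clearance.
CL ratio = 47.1 / 100 = 0.4710
New dose (same interval) = 879 × 0.4710 = 414.0 mg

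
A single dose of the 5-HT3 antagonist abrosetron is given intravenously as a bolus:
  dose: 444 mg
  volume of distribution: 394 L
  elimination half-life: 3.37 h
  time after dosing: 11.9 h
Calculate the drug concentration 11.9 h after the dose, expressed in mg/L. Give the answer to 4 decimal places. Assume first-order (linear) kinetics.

0.0975 mg/L

C₀ = Dose / Vd = 444.0 / 394 = 1.127 mg/L
k = ln2 / t½ = 0.693147 / 3.37 = 0.2057 h⁻¹
C = C₀ · e^(−k·t) = 1.127 × e^(−0.2057 × 11.9)
  = 1.127 × 0.08648 = 0.09746 mg/L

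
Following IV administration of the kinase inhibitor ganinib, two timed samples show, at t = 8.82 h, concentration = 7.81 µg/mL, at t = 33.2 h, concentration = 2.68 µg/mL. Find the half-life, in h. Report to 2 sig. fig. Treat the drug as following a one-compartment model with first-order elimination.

k = ln(C₁/C₂) / (t₂ − t₁) = ln(7.81/2.68) / (33.2 − 8.82)
  = 1.070 / 24.38 = 0.04389 h⁻¹
t½ = ln2 / k = 0.693147 / 0.04389 = 15.79 h

16 h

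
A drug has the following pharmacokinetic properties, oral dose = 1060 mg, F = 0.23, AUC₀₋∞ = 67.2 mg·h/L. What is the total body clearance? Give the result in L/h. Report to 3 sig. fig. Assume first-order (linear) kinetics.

CL = F·Dose / AUC = 0.23 × 1060 / 67.2 = 3.628 L/h

3.63 L/h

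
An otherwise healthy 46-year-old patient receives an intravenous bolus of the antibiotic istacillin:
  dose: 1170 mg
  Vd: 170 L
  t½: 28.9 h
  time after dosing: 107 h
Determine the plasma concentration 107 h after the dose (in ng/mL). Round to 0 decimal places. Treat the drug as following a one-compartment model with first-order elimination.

529 ng/mL

C₀ = Dose / Vd = 1170 / 170 = 6.882 mg/L
k = ln2 / t½ = 0.693147 / 28.9 = 0.02398 h⁻¹
C = C₀ · e^(−k·t) = 6.882 × e^(−0.02398 × 107)
  = 6.882 × 0.07685 = 0.5289 mg/L
Convert: 0.5289 mg/L × 1000 = 528.9 ng/mL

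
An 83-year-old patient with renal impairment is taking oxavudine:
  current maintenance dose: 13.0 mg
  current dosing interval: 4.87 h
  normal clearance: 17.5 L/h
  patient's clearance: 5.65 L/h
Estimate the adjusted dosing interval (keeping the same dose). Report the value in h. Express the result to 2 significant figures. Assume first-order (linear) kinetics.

15 h

To keep the same average steady-state level, dosing rate must scale with clearance.
CL ratio = 5.65 / 17.5 = 0.3229
New interval (same dose) = 4.87 / 0.3229 = 15.08 h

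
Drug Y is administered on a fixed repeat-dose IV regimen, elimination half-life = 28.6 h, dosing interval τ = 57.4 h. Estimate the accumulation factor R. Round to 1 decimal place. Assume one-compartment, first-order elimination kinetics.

1.3

k = ln2 / t½ = 0.693147 / 28.6 = 0.02424 h⁻¹
e^(−kτ) = e^(−0.02424 × 57.4) = 0.2487
Accumulation ratio R = 1 / (1 − e^(−kτ)) = 1 / (1 − 0.2487) = 1.331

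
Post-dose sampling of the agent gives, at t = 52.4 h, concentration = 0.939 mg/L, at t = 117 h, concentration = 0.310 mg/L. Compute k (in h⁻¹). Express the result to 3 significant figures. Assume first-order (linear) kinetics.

0.0172 h⁻¹

k = ln(C₁/C₂) / (t₂ − t₁) = ln(0.939/0.310) / (117 − 52.4)
  = 1.108 / 64.60 = 0.01715 h⁻¹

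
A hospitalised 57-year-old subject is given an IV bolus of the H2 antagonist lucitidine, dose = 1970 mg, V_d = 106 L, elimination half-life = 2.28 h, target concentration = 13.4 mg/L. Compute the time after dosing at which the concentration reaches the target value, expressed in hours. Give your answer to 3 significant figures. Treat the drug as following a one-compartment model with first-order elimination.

1.08 h

C₀ = Dose / Vd = 1970 / 106 = 18.58 mg/L
k = ln2 / t½ = 0.693147 / 2.28 = 0.3040 h⁻¹
t = ln(C₀ / C) / k = ln(18.58 / 13.4) / 0.3040
  = ln(1.387) / 0.3040 = 0.3271 / 0.3040 = 1.076 h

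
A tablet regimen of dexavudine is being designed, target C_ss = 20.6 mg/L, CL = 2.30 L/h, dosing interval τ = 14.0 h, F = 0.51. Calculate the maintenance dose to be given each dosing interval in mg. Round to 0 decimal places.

At steady state, F × (Dose/τ) = Css × CL.
Dose = Css × CL × τ / F = 20.6 × 2.300 × 14.0 / 0.51 = 1301 mg

1301 mg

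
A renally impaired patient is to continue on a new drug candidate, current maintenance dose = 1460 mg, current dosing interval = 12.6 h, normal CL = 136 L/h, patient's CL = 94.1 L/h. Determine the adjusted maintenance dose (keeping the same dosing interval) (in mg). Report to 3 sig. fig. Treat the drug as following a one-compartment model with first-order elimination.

1010 mg

To keep the same average steady-state level, dosing rate must scale with clearance.
CL ratio = 94.1 / 136 = 0.6919
New dose (same interval) = 1460 × 0.6919 = 1010 mg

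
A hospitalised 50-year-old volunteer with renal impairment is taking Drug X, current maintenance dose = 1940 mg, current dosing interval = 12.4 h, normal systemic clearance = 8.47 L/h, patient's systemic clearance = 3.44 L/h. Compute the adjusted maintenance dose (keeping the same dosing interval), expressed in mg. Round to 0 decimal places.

To keep the same average steady-state level, dosing rate must scale with clearance.
CL ratio = 3.44 / 8.47 = 0.4061
New dose (same interval) = 1940 × 0.4061 = 787.8 mg

788 mg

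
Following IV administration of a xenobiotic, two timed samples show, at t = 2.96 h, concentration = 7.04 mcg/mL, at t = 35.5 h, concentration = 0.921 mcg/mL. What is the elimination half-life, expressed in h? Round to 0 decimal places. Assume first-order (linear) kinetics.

k = ln(C₁/C₂) / (t₂ − t₁) = ln(7.04/0.921) / (35.5 − 2.96)
  = 2.034 / 32.54 = 0.06251 h⁻¹
t½ = ln2 / k = 0.693147 / 0.06251 = 11.09 h

11 h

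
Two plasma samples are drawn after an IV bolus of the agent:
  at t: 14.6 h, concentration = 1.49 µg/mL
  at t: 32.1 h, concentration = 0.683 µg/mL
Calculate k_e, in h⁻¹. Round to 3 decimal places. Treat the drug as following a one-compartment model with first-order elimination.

k = ln(C₁/C₂) / (t₂ − t₁) = ln(1.49/0.683) / (32.1 − 14.6)
  = 0.7800 / 17.50 = 0.04457 h⁻¹

0.045 h⁻¹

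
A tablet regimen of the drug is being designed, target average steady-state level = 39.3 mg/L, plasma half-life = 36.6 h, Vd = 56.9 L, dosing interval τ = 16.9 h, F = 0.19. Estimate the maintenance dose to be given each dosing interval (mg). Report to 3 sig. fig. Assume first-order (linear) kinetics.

k = ln2 / t½ = 0.693147 / 36.6 = 0.01894 h⁻¹
CL = k × Vd = 0.01894 × 56.9 = 1.078 L/h
At steady state, F × (Dose/τ) = Css × CL.
Dose = Css × CL × τ / F = 39.3 × 1.078 × 16.9 / 0.19 = 3768 mg

3770 mg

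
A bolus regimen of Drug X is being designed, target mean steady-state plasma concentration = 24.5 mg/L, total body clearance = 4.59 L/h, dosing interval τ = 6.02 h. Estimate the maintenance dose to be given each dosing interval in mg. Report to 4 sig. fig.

677.0 mg

At steady state, Dose/τ = Css × CL.
Dose = Css × CL × τ = 24.5 × 4.590 × 6.02 = 677.0 mg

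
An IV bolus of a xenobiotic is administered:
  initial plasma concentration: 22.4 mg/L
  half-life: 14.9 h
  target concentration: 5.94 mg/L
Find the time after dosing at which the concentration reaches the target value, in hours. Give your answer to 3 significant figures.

k = ln2 / t½ = 0.693147 / 14.9 = 0.04652 h⁻¹
t = ln(C₀ / C) / k = ln(22.40 / 5.94) / 0.04652
  = ln(3.771) / 0.04652 = 1.327 / 0.04652 = 28.53 h

28.5 h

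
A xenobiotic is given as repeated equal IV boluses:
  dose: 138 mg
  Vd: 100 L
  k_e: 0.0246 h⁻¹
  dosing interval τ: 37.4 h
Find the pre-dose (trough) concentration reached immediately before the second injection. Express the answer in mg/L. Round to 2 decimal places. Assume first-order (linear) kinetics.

0.55 mg/L

C₀ per dose = Dose / Vd = 138 / 100 = 1.380 mg/L
Fraction remaining after one interval: r = e^(−kτ) = e^(−0.02460 × 37.4) = 0.3985
Before dose 2, 1 dose has been given (aged 1τ).
C_trough = C₀ × r = 1.380 × 0.3985 = 0.5499 mg/L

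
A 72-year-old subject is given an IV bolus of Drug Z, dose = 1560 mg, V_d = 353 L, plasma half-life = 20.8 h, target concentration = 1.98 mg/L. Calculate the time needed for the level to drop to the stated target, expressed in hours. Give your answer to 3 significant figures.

C₀ = Dose / Vd = 1560 / 353 = 4.419 mg/L
k = ln2 / t½ = 0.693147 / 20.8 = 0.03332 h⁻¹
t = ln(C₀ / C) / k = ln(4.419 / 1.98) / 0.03332
  = ln(2.232) / 0.03332 = 0.8029 / 0.03332 = 24.10 h

24.1 h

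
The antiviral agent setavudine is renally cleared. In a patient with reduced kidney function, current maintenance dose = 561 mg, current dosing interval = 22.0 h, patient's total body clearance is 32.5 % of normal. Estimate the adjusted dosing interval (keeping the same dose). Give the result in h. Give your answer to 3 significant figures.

67.7 h

To keep the same average steady-state level, dosing rate must scale with clearance.
CL ratio = 32.5 / 100 = 0.3250
New interval (same dose) = 22.0 / 0.3250 = 67.69 h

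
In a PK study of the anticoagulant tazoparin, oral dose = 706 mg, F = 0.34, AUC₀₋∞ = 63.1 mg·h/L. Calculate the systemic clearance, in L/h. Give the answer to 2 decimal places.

3.80 L/h

CL = F·Dose / AUC = 0.34 × 706 / 63.1 = 3.804 L/h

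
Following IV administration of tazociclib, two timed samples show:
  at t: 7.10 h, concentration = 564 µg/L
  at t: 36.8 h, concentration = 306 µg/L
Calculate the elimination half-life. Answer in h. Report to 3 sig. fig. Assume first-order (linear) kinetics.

k = ln(C₁/C₂) / (t₂ − t₁) = ln(564/306) / (36.8 − 7.10)
  = 0.6115 / 29.70 = 0.02059 h⁻¹
t½ = ln2 / k = 0.693147 / 0.02059 = 33.66 h

33.7 h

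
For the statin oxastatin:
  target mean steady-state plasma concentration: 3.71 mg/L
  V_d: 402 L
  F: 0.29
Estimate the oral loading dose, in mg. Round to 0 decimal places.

5143 mg

LD = Css × Vd / F = 3.71 × 402 / 0.29 = 5143 mg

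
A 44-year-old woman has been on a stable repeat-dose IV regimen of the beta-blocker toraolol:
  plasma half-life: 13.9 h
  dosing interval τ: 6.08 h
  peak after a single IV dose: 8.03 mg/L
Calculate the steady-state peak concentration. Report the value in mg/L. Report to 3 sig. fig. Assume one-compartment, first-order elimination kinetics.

k = ln2 / t½ = 0.693147 / 13.9 = 0.04987 h⁻¹
e^(−kτ) = e^(−0.04987 × 6.08) = 0.7384
Accumulation ratio R = 1 / (1 − e^(−kτ)) = 1 / (1 − 0.7384) = 3.823
Steady-state peak = C₀ × R = 8.03 × 3.823 = 30.70 mg/L

30.7 mg/L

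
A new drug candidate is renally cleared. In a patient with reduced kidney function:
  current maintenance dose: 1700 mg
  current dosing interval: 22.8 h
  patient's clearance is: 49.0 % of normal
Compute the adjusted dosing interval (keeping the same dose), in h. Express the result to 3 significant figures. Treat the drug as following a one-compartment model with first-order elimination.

To keep the same average steady-state level, dosing rate must scale with clearance.
CL ratio = 49.0 / 100 = 0.4900
New interval (same dose) = 22.8 / 0.4900 = 46.53 h

46.5 h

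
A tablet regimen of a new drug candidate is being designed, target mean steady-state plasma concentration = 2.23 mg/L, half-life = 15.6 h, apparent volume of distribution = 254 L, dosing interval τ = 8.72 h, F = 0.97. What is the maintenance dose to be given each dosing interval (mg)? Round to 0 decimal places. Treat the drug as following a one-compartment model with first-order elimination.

k = ln2 / t½ = 0.693147 / 15.6 = 0.04443 h⁻¹
CL = k × Vd = 0.04443 × 254 = 11.29 L/h
At steady state, F × (Dose/τ) = Css × CL.
Dose = Css × CL × τ / F = 2.23 × 11.29 × 8.72 / 0.97 = 226.3 mg

226 mg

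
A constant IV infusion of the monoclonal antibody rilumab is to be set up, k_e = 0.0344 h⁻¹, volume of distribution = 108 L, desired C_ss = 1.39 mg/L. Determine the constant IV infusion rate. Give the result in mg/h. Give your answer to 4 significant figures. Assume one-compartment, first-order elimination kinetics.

CL = k × Vd = 0.03440 × 108 = 3.715 L/h
At steady state, infusion rate R₀ = Css × CL = 1.39 × 3.715 = 5.164 mg/h

5.164 mg/h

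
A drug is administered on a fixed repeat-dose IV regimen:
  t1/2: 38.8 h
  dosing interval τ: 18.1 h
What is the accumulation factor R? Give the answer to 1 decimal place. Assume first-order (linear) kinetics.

k = ln2 / t½ = 0.693147 / 38.8 = 0.01786 h⁻¹
e^(−kτ) = e^(−0.01786 × 18.1) = 0.7238
Accumulation ratio R = 1 / (1 − e^(−kτ)) = 1 / (1 − 0.7238) = 3.621

3.6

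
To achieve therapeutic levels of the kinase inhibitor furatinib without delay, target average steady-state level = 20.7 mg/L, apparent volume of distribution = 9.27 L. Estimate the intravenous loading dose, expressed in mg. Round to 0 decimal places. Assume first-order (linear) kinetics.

LD = Css × Vd = 20.7 × 9.27 = 191.9 mg

192 mg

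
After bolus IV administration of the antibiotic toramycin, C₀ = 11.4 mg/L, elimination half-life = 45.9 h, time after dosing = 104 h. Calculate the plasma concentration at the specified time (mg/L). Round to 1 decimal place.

k = ln2 / t½ = 0.693147 / 45.9 = 0.01510 h⁻¹
C = C₀ · e^(−k·t) = 11.40 × e^(−0.01510 × 104)
  = 11.40 × 0.2080 = 2.371 mg/L

2.4 mg/L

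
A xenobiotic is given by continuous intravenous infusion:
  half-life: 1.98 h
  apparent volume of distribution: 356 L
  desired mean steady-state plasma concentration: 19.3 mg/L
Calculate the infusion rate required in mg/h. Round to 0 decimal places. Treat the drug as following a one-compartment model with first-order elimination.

2405 mg/h

k = ln2 / t½ = 0.693147 / 1.98 = 0.3501 h⁻¹
CL = k × Vd = 0.3501 × 356 = 124.6 L/h
At steady state, infusion rate R₀ = Css × CL = 19.3 × 124.6 = 2405 mg/h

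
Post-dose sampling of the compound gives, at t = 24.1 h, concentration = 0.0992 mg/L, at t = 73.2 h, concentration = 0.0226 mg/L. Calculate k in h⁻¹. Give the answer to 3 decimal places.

k = ln(C₁/C₂) / (t₂ − t₁) = ln(0.0992/0.0226) / (73.2 − 24.1)
  = 1.479 / 49.10 = 0.03012 h⁻¹

0.030 h⁻¹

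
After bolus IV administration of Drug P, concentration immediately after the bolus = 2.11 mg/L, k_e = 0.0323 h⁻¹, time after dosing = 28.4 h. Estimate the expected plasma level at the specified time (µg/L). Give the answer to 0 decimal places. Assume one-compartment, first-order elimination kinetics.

843 µg/L

C = C₀ · e^(−k·t) = 2.110 × e^(−0.03230 × 28.4)
  = 2.110 × 0.3996 = 0.8432 mg/L
Convert: 0.8432 mg/L × 1000 = 843.2 µg/L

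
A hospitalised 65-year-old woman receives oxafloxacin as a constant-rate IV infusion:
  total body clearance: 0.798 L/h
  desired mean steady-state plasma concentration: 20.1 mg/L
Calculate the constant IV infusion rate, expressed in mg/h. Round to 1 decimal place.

16.0 mg/h

At steady state, infusion rate R₀ = Css × CL = 20.1 × 0.7980 = 16.04 mg/h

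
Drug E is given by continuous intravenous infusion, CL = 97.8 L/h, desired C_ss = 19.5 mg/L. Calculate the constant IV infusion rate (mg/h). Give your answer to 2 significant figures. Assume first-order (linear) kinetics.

1900 mg/h

At steady state, infusion rate R₀ = Css × CL = 19.5 × 97.80 = 1907 mg/h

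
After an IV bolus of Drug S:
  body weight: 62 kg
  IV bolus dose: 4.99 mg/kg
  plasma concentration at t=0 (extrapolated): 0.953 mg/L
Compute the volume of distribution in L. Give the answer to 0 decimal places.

325 L

Dose = 4.99 × 62 = 309.4 mg
Vd = Dose / C₀ = 309.4 / 0.953 = 324.7 L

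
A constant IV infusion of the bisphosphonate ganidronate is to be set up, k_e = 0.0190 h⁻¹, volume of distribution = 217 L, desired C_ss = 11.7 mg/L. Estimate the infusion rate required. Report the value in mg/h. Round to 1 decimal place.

CL = k × Vd = 0.01900 × 217 = 4.123 L/h
At steady state, infusion rate R₀ = Css × CL = 11.7 × 4.123 = 48.24 mg/h

48.2 mg/h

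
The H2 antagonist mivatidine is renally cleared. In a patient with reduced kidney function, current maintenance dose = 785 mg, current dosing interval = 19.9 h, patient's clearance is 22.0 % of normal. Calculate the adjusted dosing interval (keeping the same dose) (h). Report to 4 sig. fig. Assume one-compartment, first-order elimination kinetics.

To keep the same average steady-state level, dosing rate must scale with clearance.
CL ratio = 22.0 / 100 = 0.2200
New interval (same dose) = 19.9 / 0.2200 = 90.45 h

90.45 h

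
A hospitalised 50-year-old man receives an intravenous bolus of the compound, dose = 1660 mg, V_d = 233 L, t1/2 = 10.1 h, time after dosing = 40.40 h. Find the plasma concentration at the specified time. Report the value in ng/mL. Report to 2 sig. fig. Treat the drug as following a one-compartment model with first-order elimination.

450 ng/mL

C₀ = Dose / Vd = 1660 / 233 = 7.124 mg/L
k = ln2 / t½ = 0.693147 / 10.1 = 0.06863 h⁻¹
t / t½ = 40.40 / 10.1 = 4 half-lives
C = C₀ × (1/2)^4 = 7.124 × 0.06250 = 0.4453 mg/L
Convert: 0.4453 mg/L × 1000 = 445.3 ng/mL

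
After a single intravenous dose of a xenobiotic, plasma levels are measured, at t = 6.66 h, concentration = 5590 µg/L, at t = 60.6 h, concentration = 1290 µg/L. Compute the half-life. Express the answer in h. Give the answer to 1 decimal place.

25.5 h

k = ln(C₁/C₂) / (t₂ − t₁) = ln(5590/1290) / (60.6 − 6.66)
  = 1.466 / 53.94 = 0.02718 h⁻¹
t½ = ln2 / k = 0.693147 / 0.02718 = 25.50 h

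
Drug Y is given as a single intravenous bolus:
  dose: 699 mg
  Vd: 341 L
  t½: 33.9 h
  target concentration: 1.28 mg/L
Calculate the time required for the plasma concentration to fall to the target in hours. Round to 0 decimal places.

C₀ = Dose / Vd = 699.0 / 341 = 2.050 mg/L
k = ln2 / t½ = 0.693147 / 33.9 = 0.02045 h⁻¹
t = ln(C₀ / C) / k = ln(2.050 / 1.28) / 0.02045
  = ln(1.602) / 0.02045 = 0.4713 / 0.02045 = 23.05 h

23 h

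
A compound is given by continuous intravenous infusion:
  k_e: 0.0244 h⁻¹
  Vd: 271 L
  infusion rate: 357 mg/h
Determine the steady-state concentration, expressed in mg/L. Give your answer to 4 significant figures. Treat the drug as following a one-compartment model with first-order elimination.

CL = k × Vd = 0.02440 × 271 = 6.612 L/h
At steady state Css = R₀ / CL = 357 / 6.612 = 53.99 mg/L

53.99 mg/L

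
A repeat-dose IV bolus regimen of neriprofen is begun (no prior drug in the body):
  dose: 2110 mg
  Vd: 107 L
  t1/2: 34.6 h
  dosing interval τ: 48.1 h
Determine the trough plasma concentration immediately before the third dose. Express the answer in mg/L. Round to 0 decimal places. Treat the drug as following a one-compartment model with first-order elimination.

10 mg/L

C₀ per dose = Dose / Vd = 2110 / 107 = 19.72 mg/L
k = ln2 / t½ = 0.693147 / 34.6 = 0.02003 h⁻¹
Fraction remaining after one interval: r = e^(−kτ) = e^(−0.02003 × 48.1) = 0.3816
Before dose 3, 2 doses have been given (aged 1τ, 2τ).
C_trough = C₀ × (r + r²) = 19.72 × (0.3816 + 0.1456) = 10.40 mg/L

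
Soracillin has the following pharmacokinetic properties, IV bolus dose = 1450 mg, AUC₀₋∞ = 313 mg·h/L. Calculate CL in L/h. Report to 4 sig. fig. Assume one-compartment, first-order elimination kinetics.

CL = Dose / AUC = 1450 / 313 = 4.633 L/h

4.633 L/h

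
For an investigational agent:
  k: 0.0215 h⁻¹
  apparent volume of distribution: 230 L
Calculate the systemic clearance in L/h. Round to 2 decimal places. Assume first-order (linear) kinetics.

4.95 L/h

CL = k × Vd = 0.0215 × 230 = 4.945 L/h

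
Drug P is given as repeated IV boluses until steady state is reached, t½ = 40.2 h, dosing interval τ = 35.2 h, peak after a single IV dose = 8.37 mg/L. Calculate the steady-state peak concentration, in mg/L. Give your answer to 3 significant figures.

k = ln2 / t½ = 0.693147 / 40.2 = 0.01724 h⁻¹
e^(−kτ) = e^(−0.01724 × 35.2) = 0.5451
Accumulation ratio R = 1 / (1 − e^(−kτ)) = 1 / (1 − 0.5451) = 2.198
Steady-state peak = C₀ × R = 8.37 × 2.198 = 18.40 mg/L

18.4 mg/L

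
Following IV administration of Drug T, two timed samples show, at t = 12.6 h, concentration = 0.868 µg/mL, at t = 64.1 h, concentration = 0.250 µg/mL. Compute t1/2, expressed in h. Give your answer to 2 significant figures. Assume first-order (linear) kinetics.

29 h

k = ln(C₁/C₂) / (t₂ − t₁) = ln(0.868/0.250) / (64.1 − 12.6)
  = 1.245 / 51.50 = 0.02417 h⁻¹
t½ = ln2 / k = 0.693147 / 0.02417 = 28.68 h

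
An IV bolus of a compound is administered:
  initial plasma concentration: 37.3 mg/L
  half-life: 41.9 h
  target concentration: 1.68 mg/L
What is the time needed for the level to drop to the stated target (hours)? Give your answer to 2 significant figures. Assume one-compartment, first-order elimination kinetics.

190 h

k = ln2 / t½ = 0.693147 / 41.9 = 0.01654 h⁻¹
t = ln(C₀ / C) / k = ln(37.30 / 1.68) / 0.01654
  = ln(22.20) / 0.01654 = 3.100 / 0.01654 = 187.4 h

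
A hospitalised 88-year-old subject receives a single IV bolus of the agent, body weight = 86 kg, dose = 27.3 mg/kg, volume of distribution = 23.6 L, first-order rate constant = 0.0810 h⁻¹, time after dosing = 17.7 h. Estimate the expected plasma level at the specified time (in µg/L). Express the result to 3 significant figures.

Total dose = 27.3 × 86 = 2348 mg
C₀ = Dose / Vd = 2348 / 23.6 = 99.49 mg/L
C = C₀ · e^(−k·t) = 99.49 × e^(−0.08100 × 17.7)
  = 99.49 × 0.2384 = 23.72 mg/L
Convert: 23.72 mg/L × 1000 = 23720 µg/L

23700 µg/L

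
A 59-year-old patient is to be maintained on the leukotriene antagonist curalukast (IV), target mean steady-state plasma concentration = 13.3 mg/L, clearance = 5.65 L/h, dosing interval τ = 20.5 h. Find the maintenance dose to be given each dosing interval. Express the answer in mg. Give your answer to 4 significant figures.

1540 mg

At steady state, Dose/τ = Css × CL.
Dose = Css × CL × τ = 13.3 × 5.650 × 20.5 = 1540 mg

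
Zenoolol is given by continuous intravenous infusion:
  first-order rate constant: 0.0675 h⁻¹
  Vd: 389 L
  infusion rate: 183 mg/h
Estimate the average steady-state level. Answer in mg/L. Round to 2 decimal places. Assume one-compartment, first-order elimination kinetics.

6.97 mg/L

CL = k × Vd = 0.06750 × 389 = 26.26 L/h
At steady state Css = R₀ / CL = 183 / 26.26 = 6.969 mg/L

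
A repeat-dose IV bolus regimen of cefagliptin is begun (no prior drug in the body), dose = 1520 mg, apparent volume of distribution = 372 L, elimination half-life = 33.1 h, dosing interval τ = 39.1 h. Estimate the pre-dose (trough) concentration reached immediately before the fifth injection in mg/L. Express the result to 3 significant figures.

3.10 mg/L

C₀ per dose = Dose / Vd = 1520 / 372 = 4.086 mg/L
k = ln2 / t½ = 0.693147 / 33.1 = 0.02094 h⁻¹
Fraction remaining after one interval: r = e^(−kτ) = e^(−0.02094 × 39.1) = 0.4410
Before dose 5, 4 doses have been given (aged 1τ, 2τ, 3τ, 4τ).
C_trough = C₀ × (r + r² + … + r^4) = C₀ × r(1−r^4)/(1−r)
        = 4.086 × 0.4410 × (1 − 0.03782) / (1 − 0.4410) = 3.102 mg/L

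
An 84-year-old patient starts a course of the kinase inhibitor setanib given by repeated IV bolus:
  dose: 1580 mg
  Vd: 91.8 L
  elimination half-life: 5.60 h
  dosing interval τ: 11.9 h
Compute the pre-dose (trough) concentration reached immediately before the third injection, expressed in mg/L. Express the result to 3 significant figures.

C₀ per dose = Dose / Vd = 1580 / 91.8 = 17.21 mg/L
k = ln2 / t½ = 0.693147 / 5.60 = 0.1238 h⁻¹
Fraction remaining after one interval: r = e^(−kτ) = e^(−0.1238 × 11.9) = 0.2292
Before dose 3, 2 doses have been given (aged 1τ, 2τ).
C_trough = C₀ × (r + r²) = 17.21 × (0.2292 + 0.05253) = 4.849 mg/L

4.85 mg/L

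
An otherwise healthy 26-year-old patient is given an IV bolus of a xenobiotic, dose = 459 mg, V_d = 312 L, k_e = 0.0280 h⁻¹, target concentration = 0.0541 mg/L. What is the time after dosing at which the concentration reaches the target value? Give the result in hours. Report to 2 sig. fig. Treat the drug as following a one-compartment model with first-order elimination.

120 h

C₀ = Dose / Vd = 459.0 / 312 = 1.471 mg/L
t = ln(C₀ / C) / k = ln(1.471 / 0.0541) / 0.02800
  = ln(27.19) / 0.02800 = 3.303 / 0.02800 = 118.0 h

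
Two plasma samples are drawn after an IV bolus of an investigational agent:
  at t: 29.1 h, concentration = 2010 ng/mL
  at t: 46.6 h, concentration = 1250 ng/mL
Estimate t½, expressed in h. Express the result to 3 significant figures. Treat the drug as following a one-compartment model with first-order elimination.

k = ln(C₁/C₂) / (t₂ − t₁) = ln(2010/1250) / (46.6 − 29.1)
  = 0.4750 / 17.50 = 0.02714 h⁻¹
t½ = ln2 / k = 0.693147 / 0.02714 = 25.54 h

25.5 h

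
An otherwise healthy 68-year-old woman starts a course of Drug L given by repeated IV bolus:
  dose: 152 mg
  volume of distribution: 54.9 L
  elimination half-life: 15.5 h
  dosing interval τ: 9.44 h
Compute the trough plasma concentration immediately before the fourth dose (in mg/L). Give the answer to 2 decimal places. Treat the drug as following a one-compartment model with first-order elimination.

C₀ per dose = Dose / Vd = 152 / 54.9 = 2.769 mg/L
k = ln2 / t½ = 0.693147 / 15.5 = 0.04472 h⁻¹
Fraction remaining after one interval: r = e^(−kτ) = e^(−0.04472 × 9.44) = 0.6556
Before dose 4, 3 doses have been given (aged 1τ, 2τ, 3τ).
C_trough = C₀ × (r + r² + … + r^3) = C₀ × r(1−r^3)/(1−r)
        = 2.769 × 0.6556 × (1 − 0.2818) / (1 − 0.6556) = 3.786 mg/L

3.79 mg/L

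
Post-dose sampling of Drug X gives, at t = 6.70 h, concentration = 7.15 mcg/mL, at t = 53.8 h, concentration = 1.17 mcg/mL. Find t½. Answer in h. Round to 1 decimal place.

k = ln(C₁/C₂) / (t₂ − t₁) = ln(7.15/1.17) / (53.8 − 6.70)
  = 1.810 / 47.10 = 0.03843 h⁻¹
t½ = ln2 / k = 0.693147 / 0.03843 = 18.04 h

18.0 h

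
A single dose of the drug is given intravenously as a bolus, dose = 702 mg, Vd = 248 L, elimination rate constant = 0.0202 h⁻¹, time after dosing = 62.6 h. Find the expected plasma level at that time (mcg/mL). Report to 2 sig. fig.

0.80 mcg/mL

C₀ = Dose / Vd = 702.0 / 248 = 2.831 mg/L
C = C₀ · e^(−k·t) = 2.831 × e^(−0.02020 × 62.6)
  = 2.831 × 0.2824 = 0.7995 mg/L
(0.7995 mg/L = 0.7995 mcg/mL)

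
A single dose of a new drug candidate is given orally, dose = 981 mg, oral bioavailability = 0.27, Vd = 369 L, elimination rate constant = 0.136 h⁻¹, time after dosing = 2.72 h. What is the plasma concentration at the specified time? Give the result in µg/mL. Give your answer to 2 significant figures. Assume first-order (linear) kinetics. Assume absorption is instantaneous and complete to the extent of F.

0.50 µg/mL

Amount reaching circulation = F × Dose = 0.27 × 981.0 = 264.9 mg
C₀ = F·Dose / Vd = 264.9 / 369 = 0.7179 mg/L
C = C₀ · e^(−k·t) = 0.7179 × e^(−0.1360 × 2.72)
  = 0.7179 × 0.6908 = 0.4959 mg/L
(0.4959 mg/L = 0.4959 µg/mL)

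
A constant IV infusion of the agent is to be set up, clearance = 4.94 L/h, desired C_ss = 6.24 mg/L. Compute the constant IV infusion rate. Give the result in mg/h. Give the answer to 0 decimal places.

At steady state, infusion rate R₀ = Css × CL = 6.24 × 4.940 = 30.83 mg/h

31 mg/h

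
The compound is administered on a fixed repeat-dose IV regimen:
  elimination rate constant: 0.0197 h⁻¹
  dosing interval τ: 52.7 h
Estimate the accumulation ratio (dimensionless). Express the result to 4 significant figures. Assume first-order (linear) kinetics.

1.548

e^(−kτ) = e^(−0.01970 × 52.7) = 0.3541
Accumulation ratio R = 1 / (1 − e^(−kτ)) = 1 / (1 − 0.3541) = 1.548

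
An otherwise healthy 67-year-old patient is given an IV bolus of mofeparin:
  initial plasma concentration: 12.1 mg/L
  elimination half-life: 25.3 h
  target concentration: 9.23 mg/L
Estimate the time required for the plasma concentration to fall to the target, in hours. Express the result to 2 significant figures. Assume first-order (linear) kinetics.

k = ln2 / t½ = 0.693147 / 25.3 = 0.02740 h⁻¹
t = ln(C₀ / C) / k = ln(12.10 / 9.23) / 0.02740
  = ln(1.311) / 0.02740 = 0.2708 / 0.02740 = 9.883 h

9.9 h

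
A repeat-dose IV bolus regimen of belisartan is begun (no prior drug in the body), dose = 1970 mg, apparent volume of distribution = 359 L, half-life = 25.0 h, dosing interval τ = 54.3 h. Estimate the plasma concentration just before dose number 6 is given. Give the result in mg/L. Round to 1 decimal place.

1.6 mg/L

C₀ per dose = Dose / Vd = 1970 / 359 = 5.487 mg/L
k = ln2 / t½ = 0.693147 / 25.0 = 0.02773 h⁻¹
Fraction remaining after one interval: r = e^(−kτ) = e^(−0.02773 × 54.3) = 0.2219
Before dose 6, 5 doses have been given (aged 1τ, 2τ, 3τ, 4τ, 5τ).
C_trough = C₀ × (r + r² + … + r^5) = C₀ × r(1−r^5)/(1−r)
        = 5.487 × 0.2219 × (1 − 0.0005380) / (1 − 0.2219) = 1.564 mg/L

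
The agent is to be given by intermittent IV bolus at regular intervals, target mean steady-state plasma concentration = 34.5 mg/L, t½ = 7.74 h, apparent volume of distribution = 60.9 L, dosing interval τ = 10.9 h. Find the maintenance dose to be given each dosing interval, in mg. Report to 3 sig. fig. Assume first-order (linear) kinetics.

k = ln2 / t½ = 0.693147 / 7.74 = 0.08955 h⁻¹
CL = k × Vd = 0.08955 × 60.9 = 5.454 L/h
At steady state, Dose/τ = Css × CL.
Dose = Css × CL × τ = 34.5 × 5.454 × 10.9 = 2051 mg

2050 mg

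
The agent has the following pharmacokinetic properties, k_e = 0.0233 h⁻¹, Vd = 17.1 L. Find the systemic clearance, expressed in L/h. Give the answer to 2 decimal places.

CL = k × Vd = 0.0233 × 17.1 = 0.3984 L/h

0.40 L/h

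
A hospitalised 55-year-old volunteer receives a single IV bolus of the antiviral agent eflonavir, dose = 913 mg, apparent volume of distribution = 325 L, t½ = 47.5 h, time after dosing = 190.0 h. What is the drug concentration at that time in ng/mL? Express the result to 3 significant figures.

176 ng/mL

C₀ = Dose / Vd = 913.0 / 325 = 2.809 mg/L
k = ln2 / t½ = 0.693147 / 47.5 = 0.01459 h⁻¹
t / t½ = 190.0 / 47.5 = 4 half-lives
C = C₀ × (1/2)^4 = 2.809 × 0.06250 = 0.1756 mg/L
Convert: 0.1756 mg/L × 1000 = 175.6 ng/mL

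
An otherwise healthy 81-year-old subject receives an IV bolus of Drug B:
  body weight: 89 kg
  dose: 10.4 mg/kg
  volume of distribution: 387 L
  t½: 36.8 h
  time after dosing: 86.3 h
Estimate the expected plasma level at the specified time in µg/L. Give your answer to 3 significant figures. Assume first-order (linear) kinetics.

Total dose = 10.4 × 89 = 925.6 mg
C₀ = Dose / Vd = 925.6 / 387 = 2.392 mg/L
k = ln2 / t½ = 0.693147 / 36.8 = 0.01884 h⁻¹
C = C₀ · e^(−k·t) = 2.392 × e^(−0.01884 × 86.3)
  = 2.392 × 0.1967 = 0.4705 mg/L
Convert: 0.4705 mg/L × 1000 = 470.5 µg/L

471 µg/L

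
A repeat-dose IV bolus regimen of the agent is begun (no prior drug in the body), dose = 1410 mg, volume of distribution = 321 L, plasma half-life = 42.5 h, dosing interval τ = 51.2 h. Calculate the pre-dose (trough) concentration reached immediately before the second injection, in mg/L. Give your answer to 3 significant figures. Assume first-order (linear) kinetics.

1.91 mg/L

C₀ per dose = Dose / Vd = 1410 / 321 = 4.393 mg/L
k = ln2 / t½ = 0.693147 / 42.5 = 0.01631 h⁻¹
Fraction remaining after one interval: r = e^(−kτ) = e^(−0.01631 × 51.2) = 0.4338
Before dose 2, 1 dose has been given (aged 1τ).
C_trough = C₀ × r = 4.393 × 0.4338 = 1.906 mg/L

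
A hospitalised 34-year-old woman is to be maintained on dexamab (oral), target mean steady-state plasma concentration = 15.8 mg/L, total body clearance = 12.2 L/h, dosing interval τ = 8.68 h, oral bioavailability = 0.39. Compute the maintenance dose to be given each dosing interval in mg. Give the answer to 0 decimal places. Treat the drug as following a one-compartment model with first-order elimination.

At steady state, F × (Dose/τ) = Css × CL.
Dose = Css × CL × τ / F = 15.8 × 12.20 × 8.68 / 0.39 = 4290 mg

4290 mg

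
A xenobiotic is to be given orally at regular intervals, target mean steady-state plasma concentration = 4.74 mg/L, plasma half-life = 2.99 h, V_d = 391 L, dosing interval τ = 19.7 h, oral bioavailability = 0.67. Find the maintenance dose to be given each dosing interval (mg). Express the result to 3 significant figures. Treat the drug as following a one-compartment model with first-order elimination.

k = ln2 / t½ = 0.693147 / 2.99 = 0.2318 h⁻¹
CL = k × Vd = 0.2318 × 391 = 90.63 L/h
At steady state, F × (Dose/τ) = Css × CL.
Dose = Css × CL × τ / F = 4.74 × 90.63 × 19.7 / 0.67 = 12630 mg

12600 mg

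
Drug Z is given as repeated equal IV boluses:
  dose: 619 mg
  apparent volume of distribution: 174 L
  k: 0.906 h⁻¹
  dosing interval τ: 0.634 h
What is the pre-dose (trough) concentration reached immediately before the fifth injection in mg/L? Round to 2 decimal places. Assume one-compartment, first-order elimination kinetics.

4.12 mg/L

C₀ per dose = Dose / Vd = 619 / 174 = 3.557 mg/L
Fraction remaining after one interval: r = e^(−kτ) = e^(−0.9060 × 0.634) = 0.5630
Before dose 5, 4 doses have been given (aged 1τ, 2τ, 3τ, 4τ).
C_trough = C₀ × (r + r² + … + r^4) = C₀ × r(1−r^4)/(1−r)
        = 3.557 × 0.5630 × (1 − 0.1005) / (1 − 0.5630) = 4.122 mg/L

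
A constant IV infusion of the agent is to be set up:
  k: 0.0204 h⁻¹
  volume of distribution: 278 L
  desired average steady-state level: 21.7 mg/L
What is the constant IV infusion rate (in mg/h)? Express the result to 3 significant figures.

123 mg/h

CL = k × Vd = 0.02040 × 278 = 5.671 L/h
At steady state, infusion rate R₀ = Css × CL = 21.7 × 5.671 = 123.1 mg/h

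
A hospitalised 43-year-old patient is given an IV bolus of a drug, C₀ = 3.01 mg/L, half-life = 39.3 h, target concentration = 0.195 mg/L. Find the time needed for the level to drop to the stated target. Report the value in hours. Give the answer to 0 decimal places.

155 h

k = ln2 / t½ = 0.693147 / 39.3 = 0.01764 h⁻¹
t = ln(C₀ / C) / k = ln(3.010 / 0.195) / 0.01764
  = ln(15.44) / 0.01764 = 2.737 / 0.01764 = 155.2 h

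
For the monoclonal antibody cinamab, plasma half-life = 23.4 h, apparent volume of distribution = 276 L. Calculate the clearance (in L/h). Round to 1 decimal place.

8.2 L/h

k = ln2 / t½ = 0.693147 / 23.4 = 0.02962 h⁻¹
CL = k × Vd = 0.02962 × 276 = 8.175 L/h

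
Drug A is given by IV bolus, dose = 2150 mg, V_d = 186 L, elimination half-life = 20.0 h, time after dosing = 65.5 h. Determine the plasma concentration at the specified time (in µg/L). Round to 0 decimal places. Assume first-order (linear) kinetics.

1194 µg/L

C₀ = Dose / Vd = 2150 / 186 = 11.56 mg/L
k = ln2 / t½ = 0.693147 / 20.0 = 0.03466 h⁻¹
C = C₀ · e^(−k·t) = 11.56 × e^(−0.03466 × 65.5)
  = 11.56 × 0.1033 = 1.194 mg/L
Convert: 1.194 mg/L × 1000 = 1194 µg/L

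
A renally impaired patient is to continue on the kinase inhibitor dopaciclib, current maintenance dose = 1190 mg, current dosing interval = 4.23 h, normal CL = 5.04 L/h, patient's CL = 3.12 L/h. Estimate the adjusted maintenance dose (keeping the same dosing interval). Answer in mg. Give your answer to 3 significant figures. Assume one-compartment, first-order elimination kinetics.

737 mg

To keep the same average steady-state level, dosing rate must scale with clearance.
CL ratio = 3.12 / 5.04 = 0.6190
New dose (same interval) = 1190 × 0.6190 = 736.6 mg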